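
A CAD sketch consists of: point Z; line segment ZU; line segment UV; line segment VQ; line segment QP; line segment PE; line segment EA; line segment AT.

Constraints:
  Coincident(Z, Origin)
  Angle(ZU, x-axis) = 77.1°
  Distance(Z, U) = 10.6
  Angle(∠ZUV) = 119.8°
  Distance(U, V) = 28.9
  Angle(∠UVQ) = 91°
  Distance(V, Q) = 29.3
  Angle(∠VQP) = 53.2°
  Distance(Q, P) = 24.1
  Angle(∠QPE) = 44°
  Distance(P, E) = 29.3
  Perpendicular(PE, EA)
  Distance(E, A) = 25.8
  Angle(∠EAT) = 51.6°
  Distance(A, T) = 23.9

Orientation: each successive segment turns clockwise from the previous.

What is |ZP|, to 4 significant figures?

16.28

Z is at the origin; ZU runs at 77.1° with length 10.6, so U = (2.366, 10.33). ∠ZUV = 119.8° gives UV at 16.90° from the x-axis; with |UV| = 28.9, V = (30.02, 18.73). ∠UVQ = 91.0° gives VQ at -72.10° from the x-axis; with |VQ| = 29.3, Q = (39.02, -9.148). ∠VQP = 53.2° gives QP at 161.1° from the x-axis; with |QP| = 24.1, P = (16.22, -1.342). Then |ZP| = |P − Z| = 16.28.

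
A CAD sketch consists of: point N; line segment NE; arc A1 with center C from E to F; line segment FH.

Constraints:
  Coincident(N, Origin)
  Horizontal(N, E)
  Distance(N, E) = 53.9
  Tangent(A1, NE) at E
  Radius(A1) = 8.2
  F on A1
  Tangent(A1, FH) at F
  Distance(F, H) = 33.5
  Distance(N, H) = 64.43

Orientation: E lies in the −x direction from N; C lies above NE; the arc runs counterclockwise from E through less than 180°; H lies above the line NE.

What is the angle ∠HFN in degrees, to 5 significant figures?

105.96°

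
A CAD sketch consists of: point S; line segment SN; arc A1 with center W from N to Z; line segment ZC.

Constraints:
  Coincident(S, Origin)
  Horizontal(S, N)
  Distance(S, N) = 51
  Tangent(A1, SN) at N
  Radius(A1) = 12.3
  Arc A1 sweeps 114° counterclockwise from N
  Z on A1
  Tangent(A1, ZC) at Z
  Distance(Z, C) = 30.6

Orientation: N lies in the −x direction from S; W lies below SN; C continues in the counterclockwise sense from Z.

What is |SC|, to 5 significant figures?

67.285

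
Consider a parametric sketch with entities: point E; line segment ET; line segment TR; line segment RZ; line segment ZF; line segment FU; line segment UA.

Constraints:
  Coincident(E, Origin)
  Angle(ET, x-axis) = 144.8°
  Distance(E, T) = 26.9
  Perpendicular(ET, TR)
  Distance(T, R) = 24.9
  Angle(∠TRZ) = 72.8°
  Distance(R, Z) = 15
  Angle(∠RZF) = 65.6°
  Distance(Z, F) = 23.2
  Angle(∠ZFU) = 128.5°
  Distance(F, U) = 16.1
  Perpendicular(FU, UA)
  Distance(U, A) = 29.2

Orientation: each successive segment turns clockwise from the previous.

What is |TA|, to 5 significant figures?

36.619

∠ZFU = 128.5° gives FU at 141.70° from the x-axis; with |FU| = 16.1, U = (-33.698, 28.649). FU is perpendicular to UA, so UA runs at 51.700°; with |UA| = 29.2, A = (-15.600, 51.565). Then |TA| = |A − T| = 36.619.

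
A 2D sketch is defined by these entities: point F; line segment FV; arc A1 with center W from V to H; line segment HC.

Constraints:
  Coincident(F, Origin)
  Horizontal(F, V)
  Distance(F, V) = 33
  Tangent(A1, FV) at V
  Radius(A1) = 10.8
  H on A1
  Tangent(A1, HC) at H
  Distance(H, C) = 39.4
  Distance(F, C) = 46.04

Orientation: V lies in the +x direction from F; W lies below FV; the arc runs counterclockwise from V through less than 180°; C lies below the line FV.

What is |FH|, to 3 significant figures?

23.9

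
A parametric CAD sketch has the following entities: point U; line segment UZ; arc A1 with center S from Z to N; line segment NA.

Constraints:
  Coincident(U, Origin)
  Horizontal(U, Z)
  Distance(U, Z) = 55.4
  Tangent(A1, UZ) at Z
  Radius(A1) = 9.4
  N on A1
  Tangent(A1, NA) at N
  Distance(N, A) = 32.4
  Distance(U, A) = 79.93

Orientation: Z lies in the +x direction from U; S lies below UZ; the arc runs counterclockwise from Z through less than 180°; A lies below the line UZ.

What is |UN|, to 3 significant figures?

50.6

U is at the origin; UZ is horizontal with |UZ| = 55.4 and Z on the +x side, so Z = (55.4, 0.00). The tangent condition forces SZ to be normal to UZ, so S = Z + (0, -9.4) = (55.4, -9.40). Since SN ⟂ NA (tangency), |SA| = √(9.4² + 32.4²) = 33.7 regardless of where N sits on A1. So A lies on both circle(U, 79.93) and circle(S, 33.7); the below-UZ intersection is A = (69.1, -40.2). N is the foot of the tangent from A: N = (48.2, -15.4).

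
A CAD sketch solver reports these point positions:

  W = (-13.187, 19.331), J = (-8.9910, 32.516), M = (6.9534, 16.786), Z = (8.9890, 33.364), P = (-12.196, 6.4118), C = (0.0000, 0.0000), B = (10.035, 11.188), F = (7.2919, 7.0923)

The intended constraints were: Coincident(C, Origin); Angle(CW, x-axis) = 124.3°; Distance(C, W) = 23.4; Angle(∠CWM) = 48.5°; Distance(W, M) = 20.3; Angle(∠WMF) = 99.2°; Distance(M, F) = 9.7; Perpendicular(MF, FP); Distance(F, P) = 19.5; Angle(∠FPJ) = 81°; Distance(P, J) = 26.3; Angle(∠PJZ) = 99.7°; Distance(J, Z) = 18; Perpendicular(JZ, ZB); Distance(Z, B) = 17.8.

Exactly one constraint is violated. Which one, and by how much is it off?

Distance(Z, B) = 17.8 — off by 4.40.

C = (0.00, 0.00) ✓; CW at 124.3° ✓; |CW| = 23.40 ✓; ∠CWM = 48.50° ✓; |WM| = 20.30 ✓; ∠WMF = 99.20° ✓; |MF| = 9.700 ✓; ∠(MF, FP) = 90.00° ✓; |FP| = 19.50 ✓; ∠FPJ = 81.00° ✓; |PJ| = 26.30 ✓; ∠PJZ = 99.70° ✓; |JZ| = 18.00 ✓; ∠(JZ, ZB) = 90.00° ✓; |ZB| = 22.20 ✗.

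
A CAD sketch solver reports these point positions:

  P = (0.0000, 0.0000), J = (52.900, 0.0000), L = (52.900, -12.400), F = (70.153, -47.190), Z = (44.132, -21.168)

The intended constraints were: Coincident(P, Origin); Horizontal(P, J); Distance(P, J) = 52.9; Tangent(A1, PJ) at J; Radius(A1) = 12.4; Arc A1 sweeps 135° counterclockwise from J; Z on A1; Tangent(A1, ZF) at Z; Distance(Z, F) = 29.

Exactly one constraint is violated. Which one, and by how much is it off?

Distance(Z, F) = 29 — off by 7.80.

P = (0.00, 0.00) ✓; P.y = 0.00, J.y = 0.00 ✓; |PJ| = 52.90 ✓; ∠(LJ, JP) = 90.00° ✓; |LJ| = 12.40 ✓; bearing(L→Z) − bearing(L→J) = 135.0° ✓; |LZ| = 12.40 ✓; ∠(LZ, ZF) = 90.00° ✓; |ZF| = 36.80 ✗.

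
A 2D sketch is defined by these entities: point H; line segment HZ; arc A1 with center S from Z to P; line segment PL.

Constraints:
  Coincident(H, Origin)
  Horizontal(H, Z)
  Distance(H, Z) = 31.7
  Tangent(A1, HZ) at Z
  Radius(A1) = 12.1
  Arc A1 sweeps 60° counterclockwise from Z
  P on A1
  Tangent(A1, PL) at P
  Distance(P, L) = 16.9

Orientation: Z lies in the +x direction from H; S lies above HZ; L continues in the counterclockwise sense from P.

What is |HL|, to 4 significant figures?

54.69

On A1, Z sits at bearing -90° from S; a 60° counterclockwise sweep puts P at bearing -30°, so P = S + 12.1·(cos -30°, sin -30°) = (42.18, 6.050). The tangent condition forces SP to be normal to PL, so PL runs along (−sin -30°, cos -30°); with |PL| = 16.9, L = (50.63, 20.69). Then |HL| = |L − H| = 54.69.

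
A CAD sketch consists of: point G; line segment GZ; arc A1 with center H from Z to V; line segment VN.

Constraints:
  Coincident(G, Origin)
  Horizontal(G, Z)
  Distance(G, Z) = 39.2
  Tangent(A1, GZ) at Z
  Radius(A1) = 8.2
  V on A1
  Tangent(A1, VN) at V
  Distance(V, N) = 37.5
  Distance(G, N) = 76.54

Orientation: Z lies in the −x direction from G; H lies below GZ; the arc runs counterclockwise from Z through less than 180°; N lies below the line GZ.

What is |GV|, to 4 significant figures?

45.52

Checks: |HV| = 8.200 ✓; ∠(HV, VN) = 90.00° ✓; |VN| = 37.50 ✓; |GN| = 76.54 ✓.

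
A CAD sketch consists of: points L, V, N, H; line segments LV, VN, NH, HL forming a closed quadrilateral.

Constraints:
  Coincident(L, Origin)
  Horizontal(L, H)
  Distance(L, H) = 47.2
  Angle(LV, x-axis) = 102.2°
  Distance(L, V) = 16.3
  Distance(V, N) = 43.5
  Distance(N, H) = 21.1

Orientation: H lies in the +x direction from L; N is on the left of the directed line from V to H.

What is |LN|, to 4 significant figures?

44.52

Checks: |VN| = 43.50 ✓; |NH| = 21.10 ✓.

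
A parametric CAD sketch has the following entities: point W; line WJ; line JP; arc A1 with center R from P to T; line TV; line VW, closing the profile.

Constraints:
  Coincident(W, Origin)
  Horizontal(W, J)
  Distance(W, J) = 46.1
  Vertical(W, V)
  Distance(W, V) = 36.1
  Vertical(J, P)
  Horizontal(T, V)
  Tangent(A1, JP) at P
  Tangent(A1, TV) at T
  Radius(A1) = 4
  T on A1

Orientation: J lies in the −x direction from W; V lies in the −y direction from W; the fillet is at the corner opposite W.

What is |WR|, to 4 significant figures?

52.94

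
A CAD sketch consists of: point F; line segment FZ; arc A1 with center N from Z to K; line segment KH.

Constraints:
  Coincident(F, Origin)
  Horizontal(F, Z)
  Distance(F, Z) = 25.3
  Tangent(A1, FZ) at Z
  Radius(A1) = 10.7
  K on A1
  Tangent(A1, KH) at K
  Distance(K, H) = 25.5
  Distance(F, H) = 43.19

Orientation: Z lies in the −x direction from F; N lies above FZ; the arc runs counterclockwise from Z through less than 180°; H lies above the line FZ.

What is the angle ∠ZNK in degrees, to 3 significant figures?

103°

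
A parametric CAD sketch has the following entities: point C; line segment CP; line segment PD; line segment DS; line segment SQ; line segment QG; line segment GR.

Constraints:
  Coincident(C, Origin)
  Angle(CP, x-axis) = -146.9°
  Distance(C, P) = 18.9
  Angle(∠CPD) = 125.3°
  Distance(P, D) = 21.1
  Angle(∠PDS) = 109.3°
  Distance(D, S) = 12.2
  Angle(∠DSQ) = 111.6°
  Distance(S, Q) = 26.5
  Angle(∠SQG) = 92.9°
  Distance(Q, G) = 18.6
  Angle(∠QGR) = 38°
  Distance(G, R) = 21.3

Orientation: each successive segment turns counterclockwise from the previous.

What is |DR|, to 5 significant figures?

20.053

C is at the origin; CP runs at -146.9° with length 18.9, so P = (-15.833, -10.321). ∠CPD = 125.3° gives PD at -92.200° from the x-axis; with |PD| = 21.1, D = (-16.643, -31.406). ∠PDS = 109.3° gives DS at -21.500° from the x-axis; with |DS| = 12.2, S = (-5.2918, -35.877). ∠DSQ = 111.6° gives SQ at 46.900° from the x-axis; with |SQ| = 26.5, Q = (12.815, -16.528). ∠SQG = 92.9° gives QG at 134.00° from the x-axis; with |QG| = 18.6, G = (-0.10566, -3.1481). ∠QGR = 38.0° gives GR at -84.000° from the x-axis; with |GR| = 21.3, R = (2.1208, -24.331). Then |DR| = |R − D| = 20.053.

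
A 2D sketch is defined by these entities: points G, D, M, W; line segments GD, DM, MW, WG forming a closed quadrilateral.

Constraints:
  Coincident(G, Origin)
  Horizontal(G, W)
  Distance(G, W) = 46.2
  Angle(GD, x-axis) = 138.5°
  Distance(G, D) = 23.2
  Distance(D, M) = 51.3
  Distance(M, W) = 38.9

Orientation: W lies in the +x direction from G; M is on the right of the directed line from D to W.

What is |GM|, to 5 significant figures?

28.568

G is at the origin; G and W share the same y with |GW| = 46.2 and W in +x, so W = (46.2, 0). GD runs at 138.5° with |GD| = 23.2, so D = (-17.376, 15.373). M is determined by |DM| = 51.3 and |MW| = 38.9 together: it lies at the intersection of circle(D, 51.3) and circle(W, 38.9). With |DW| = 65.408, the foot of the radical line on DW is 41.254 from D and the perpendicular offset is √(51.3² − 41.254²) = 30.493. Taking the right-of-DW solution: M = (15.556, -23.962).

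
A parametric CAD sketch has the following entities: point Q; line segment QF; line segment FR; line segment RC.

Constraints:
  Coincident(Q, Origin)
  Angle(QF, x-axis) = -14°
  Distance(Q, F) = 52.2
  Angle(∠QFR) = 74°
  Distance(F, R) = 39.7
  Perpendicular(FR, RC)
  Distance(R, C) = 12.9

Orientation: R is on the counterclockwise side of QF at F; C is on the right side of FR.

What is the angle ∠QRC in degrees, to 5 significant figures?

153.23°

Q is at the origin; QF runs at -14.0° with length 52.2, so F = 52.2·(cos -14.0°, sin -14.0°) = (50.649, -12.628). ∠QFR = 74.0°, so FR runs at -14.0° + (180° − 74.0°) = 92.000° from the x-axis; with |FR| = 39.7, R = F + 39.7·(cos 92.000°, sin 92.000°) = (49.264, 27.047). FR is perpendicular to RC; with |RC| = 12.9 on the right of FR, C = R + 12.9·(0.99939, 0.034899) = (62.156, 27.498). Then cos ∠QRC = RQ·RC / (|RQ||RC|), giving 153.23°.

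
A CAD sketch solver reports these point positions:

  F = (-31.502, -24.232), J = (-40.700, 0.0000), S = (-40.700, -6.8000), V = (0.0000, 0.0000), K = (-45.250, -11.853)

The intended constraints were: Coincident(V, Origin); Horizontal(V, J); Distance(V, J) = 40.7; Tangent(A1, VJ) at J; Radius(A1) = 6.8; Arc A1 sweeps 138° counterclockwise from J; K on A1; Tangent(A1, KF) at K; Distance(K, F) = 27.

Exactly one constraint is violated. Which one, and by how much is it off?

Distance(K, F) = 27 — off by 8.50.

V = (0.00, 0.00) ✓; V.y = 0.00, J.y = 0.00 ✓; |VJ| = 40.70 ✓; ∠(SJ, JV) = 90.00° ✓; |SJ| = 6.800 ✓; bearing(S→K) − bearing(S→J) = 138.0° ✓; |SK| = 6.800 ✓; ∠(SK, KF) = 90.00° ✓; |KF| = 18.50 ✗.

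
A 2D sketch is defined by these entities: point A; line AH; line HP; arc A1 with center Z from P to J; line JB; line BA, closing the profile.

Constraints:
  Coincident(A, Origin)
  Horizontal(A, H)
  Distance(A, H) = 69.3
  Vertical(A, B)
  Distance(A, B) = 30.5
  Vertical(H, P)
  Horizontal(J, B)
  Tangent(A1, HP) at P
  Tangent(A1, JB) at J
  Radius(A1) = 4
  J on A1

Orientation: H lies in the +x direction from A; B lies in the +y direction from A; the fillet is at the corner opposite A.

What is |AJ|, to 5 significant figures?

72.072

A is at the origin; AH is horizontal with |AH| = 69.3 and H on the +x side, so H = (69.300, 0.0000). AB is vertical with |AB| = 30.5 and B on the +y side, so B = (0.0000, 30.500). The virtual corner opposite A is at (69.300, 30.500). Tangency of A1 to HP means the radius ZP is perpendicular to HP and A1 meets JB tangentially, so ZJ is at right angles to JB, with radius 4.0, so the center Z sits 4.0 in from both sides at Z = (65.300, 26.500). That places the tangent points at P = (69.300, 26.500) on HP and J = (65.300, 30.500) on JB. Then |AJ| = |J − A| = 72.072.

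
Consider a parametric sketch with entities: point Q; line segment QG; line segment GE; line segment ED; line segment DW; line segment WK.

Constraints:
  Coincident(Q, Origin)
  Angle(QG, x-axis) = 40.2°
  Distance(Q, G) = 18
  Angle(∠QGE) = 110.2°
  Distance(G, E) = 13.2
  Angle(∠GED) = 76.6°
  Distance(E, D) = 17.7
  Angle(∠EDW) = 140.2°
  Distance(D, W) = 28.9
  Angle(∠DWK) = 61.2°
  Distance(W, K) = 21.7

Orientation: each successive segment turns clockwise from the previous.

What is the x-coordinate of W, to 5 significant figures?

-15.518

∠GED = 76.6° gives ED at -133.00° from the x-axis; with |ED| = 17.7, D = (13.154, -7.8468). ∠EDW = 140.2° gives DW at -172.80° from the x-axis; with |DW| = 28.9, W = (-15.518, -11.469). So W.x = -15.518.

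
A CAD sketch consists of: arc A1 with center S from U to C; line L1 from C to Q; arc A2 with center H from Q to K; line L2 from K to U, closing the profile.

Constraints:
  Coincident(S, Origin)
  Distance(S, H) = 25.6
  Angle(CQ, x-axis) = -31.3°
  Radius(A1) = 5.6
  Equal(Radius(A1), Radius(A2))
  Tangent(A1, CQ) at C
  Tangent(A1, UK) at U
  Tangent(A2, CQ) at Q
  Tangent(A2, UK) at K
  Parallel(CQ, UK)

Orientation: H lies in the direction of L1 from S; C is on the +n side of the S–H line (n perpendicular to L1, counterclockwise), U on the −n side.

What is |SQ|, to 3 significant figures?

26.2

The slot axis is L1's direction at -31.3°, so u = (cos -31.3°, sin -31.3°) = (0.854, -0.520) and n = (−sin -31.3°, cos -31.3°) = (0.520, 0.854). S is at the origin and H lies 25.6 along u from S, so H = 25.6·u = (21.9, -13.3). Tangency of A1 to both parallel lines with radius 5.6 puts C and U at S ± 5.6·n: C = (2.91, 4.78), U = (-2.91, -4.78). Equal radii place Q and K the same way about H: Q = H + 5.6·n = (24.8, -8.51), K = H − 5.6·n = (19.0, -18.1). Then |SQ| = |Q − S| = 26.2.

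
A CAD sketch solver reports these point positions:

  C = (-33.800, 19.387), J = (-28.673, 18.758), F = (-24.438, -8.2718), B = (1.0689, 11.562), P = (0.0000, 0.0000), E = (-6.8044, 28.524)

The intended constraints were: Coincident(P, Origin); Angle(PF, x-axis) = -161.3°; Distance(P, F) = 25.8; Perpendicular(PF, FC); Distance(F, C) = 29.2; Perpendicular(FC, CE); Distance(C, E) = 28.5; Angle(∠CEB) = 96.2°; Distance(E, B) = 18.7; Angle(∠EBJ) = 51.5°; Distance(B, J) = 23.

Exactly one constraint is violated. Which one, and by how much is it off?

Distance(B, J) = 23 — off by 7.60.

P = (0.00, 0.00) ✓; PF at -161.3° ✓; |PF| = 25.80 ✓; ∠(PF, FC) = 90.00° ✓; |FC| = 29.20 ✓; ∠(FC, CE) = 90.00° ✓; |CE| = 28.50 ✓; ∠CEB = 96.20° ✓; |EB| = 18.70 ✓; ∠EBJ = 51.50° ✓; |BJ| = 30.60 ✗.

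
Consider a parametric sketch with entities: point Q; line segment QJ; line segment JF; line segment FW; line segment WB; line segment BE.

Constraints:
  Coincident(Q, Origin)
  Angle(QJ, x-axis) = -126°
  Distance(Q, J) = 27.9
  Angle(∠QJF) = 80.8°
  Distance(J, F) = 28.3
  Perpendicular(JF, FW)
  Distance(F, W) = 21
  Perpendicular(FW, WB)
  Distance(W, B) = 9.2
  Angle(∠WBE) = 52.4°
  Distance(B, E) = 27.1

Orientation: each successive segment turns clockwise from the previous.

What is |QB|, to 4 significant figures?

16.03

Q is at the origin; QJ runs at -126.0° with length 27.9, so J = (-16.40, -22.57). ∠QJF = 80.8° gives JF at 134.8° from the x-axis; with |JF| = 28.3, F = (-36.34, -2.491). The perpendicularity gives FW at right angles to JF, so FW runs at 44.80°; with |FW| = 21.0, W = (-21.44, 12.31). The perpendicularity gives WB at right angles to FW, so WB runs at -45.20°; with |WB| = 9.2, B = (-14.96, 5.779). Then |QB| = |B − Q| = 16.03.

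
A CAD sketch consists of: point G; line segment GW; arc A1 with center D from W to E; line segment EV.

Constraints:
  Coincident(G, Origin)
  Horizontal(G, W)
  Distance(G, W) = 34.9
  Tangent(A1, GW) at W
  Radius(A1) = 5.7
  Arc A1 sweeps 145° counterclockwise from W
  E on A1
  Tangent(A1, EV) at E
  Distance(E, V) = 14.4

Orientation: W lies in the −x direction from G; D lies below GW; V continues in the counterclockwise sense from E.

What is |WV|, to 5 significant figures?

20.487

On A1, W sits at bearing 90° from D; a 145° counterclockwise sweep puts E at bearing 235°, so E = D + 5.7·(cos 235°, sin 235°) = (-38.169, -10.369). The tangent condition forces DE to be normal to EV, so EV runs along (−sin 235°, cos 235°); with |EV| = 14.4, V = (-26.374, -18.629). Then |WV| = |V − W| = 20.487.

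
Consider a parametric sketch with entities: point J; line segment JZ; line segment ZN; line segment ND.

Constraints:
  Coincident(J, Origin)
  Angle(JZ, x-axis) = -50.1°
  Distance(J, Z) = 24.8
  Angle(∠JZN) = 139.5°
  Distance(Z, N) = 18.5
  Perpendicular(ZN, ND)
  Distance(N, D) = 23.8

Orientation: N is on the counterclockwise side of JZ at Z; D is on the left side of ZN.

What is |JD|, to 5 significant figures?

38.142

J is at the origin; JZ runs at -50.1° with length 24.8, so Z = 24.8·(cos -50.1°, sin -50.1°) = (15.908, -19.026). ∠JZN = 139.5°, so ZN runs at -50.1° + (180° − 139.5°) = -9.6000° from the x-axis; with |ZN| = 18.5, N = Z + 18.5·(cos -9.6000°, sin -9.6000°) = (34.149, -22.111). ZN is perpendicular to ND; with |ND| = 23.8 on the left of ZN, D = N + 23.8·(0.16677, 0.98600) = (38.118, 1.3558). Then |JD| = |D − J| = 38.142.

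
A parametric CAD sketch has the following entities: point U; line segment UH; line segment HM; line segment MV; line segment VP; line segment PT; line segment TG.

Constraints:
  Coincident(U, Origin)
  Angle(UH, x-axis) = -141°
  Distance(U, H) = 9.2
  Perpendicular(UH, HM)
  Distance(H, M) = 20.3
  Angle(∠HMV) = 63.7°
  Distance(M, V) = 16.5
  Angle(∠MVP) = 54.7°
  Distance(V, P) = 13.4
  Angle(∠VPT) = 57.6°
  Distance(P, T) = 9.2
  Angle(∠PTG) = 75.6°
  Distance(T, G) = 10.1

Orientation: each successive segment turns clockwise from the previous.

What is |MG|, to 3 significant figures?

15.3

∠VPT = 57.6° gives PT at 125° from the x-axis; with |PT| = 9.2, T = (-14.3, 8.78). ∠PTG = 75.6° gives TG at 20.6° from the x-axis; with |TG| = 10.1, G = (-4.80, 12.3). Then |MG| = |G − M| = 15.3.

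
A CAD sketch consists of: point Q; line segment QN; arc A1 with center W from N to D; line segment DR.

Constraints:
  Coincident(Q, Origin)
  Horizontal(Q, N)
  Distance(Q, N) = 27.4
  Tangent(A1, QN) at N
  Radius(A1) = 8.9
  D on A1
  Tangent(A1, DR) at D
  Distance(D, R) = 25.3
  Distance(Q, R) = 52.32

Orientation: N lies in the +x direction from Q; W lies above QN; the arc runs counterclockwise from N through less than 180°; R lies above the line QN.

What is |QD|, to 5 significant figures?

36.733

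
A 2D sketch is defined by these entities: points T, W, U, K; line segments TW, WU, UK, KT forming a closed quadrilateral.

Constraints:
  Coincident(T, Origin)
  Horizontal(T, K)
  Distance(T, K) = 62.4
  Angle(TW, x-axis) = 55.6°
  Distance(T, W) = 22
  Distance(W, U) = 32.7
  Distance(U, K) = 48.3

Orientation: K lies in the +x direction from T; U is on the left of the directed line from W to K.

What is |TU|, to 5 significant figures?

54.398

T is at the origin; TK is horizontal with |TK| = 62.4 and K in +x, so K = (62.4, 0). TW runs at 55.6° with |TW| = 22.0, so W = (12.429, 18.152). U is determined by |WU| = 32.7 and |UK| = 48.3 together: it lies at the intersection of circle(W, 32.7) and circle(K, 48.3). With |WK| = 53.166, the foot of the radical line on WK is 14.699 from W and the perpendicular offset is √(32.7² − 14.699²) = 29.210. Taking the left-of-WK solution: U = (36.218, 40.588).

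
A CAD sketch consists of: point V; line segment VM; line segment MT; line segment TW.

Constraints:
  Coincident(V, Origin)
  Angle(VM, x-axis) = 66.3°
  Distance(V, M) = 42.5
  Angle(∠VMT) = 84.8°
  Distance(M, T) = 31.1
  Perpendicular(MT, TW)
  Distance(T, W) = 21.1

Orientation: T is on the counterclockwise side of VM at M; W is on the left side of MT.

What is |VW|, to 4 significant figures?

34.54

∠VMT = 84.8°, so MT runs at 66.3° + (180° − 84.8°) = 161.5° from the x-axis; with |MT| = 31.1, T = M + 31.1·(cos 161.5°, sin 161.5°) = (-12.41, 48.78). MT ⟂ TW; with |TW| = 21.1 on the left of MT, W = T + 21.1·(-0.3173, -0.9483) = (-19.11, 28.77). Then |VW| = |W − V| = 34.54.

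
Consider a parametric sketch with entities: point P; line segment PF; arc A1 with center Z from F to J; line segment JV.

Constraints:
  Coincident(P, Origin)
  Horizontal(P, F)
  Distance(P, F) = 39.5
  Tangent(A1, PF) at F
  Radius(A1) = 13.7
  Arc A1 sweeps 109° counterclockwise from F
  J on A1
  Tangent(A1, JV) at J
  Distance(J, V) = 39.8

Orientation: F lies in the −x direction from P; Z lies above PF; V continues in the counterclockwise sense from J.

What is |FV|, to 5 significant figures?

55.792

P is at the origin; PF is horizontal with |PF| = 39.5 and F on the −x side, so F = (-39.500, 0.0000). A1 meets PF tangentially, so ZF is at right angles to PF, so Z = F + (0, 13.7) = (-39.500, 13.700). On A1, F sits at bearing -90° from Z; a 109° counterclockwise sweep puts J at bearing 19°, so J = Z + 13.7·(cos 19°, sin 19°) = (-26.546, 18.160). The tangent condition forces ZJ to be normal to JV, so JV runs along (−sin 19°, cos 19°); with |JV| = 39.8, V = (-39.504, 55.792). Then |FV| = |V − F| = 55.792.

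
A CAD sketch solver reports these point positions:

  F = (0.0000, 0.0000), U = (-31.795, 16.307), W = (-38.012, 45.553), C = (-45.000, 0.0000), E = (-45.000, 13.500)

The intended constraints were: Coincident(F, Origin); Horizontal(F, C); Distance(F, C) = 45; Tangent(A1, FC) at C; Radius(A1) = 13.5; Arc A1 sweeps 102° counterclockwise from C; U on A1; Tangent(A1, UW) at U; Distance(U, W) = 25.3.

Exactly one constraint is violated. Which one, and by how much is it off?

Distance(U, W) = 25.3 — off by 4.60.

F = (0.00, 0.00) ✓; F.y = 0.00, C.y = 0.00 ✓; |FC| = 45.00 ✓; ∠(EC, CF) = 90.00° ✓; |EC| = 13.50 ✓; bearing(E→U) − bearing(E→C) = 102.0° ✓; |EU| = 13.50 ✓; ∠(EU, UW) = 90.00° ✓; |UW| = 29.90 ✗.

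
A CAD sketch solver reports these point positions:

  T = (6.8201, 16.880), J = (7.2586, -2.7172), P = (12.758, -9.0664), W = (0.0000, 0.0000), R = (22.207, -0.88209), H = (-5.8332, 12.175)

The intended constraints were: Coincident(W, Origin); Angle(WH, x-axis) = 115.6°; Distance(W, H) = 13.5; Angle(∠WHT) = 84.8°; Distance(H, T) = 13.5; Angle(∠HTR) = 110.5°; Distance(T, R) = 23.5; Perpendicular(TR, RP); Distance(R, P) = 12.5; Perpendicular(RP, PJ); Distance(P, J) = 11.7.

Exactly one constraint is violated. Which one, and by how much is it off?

Distance(P, J) = 11.7 — off by 3.30.

W = (0.00, 0.00) ✓; WH at 115.6° ✓; |WH| = 13.50 ✓; ∠WHT = 84.80° ✓; |HT| = 13.50 ✓; ∠HTR = 110.5° ✓; |TR| = 23.50 ✓; ∠(TR, RP) = 90.00° ✓; |RP| = 12.50 ✓; ∠(RP, PJ) = 90.00° ✓; |PJ| = 8.400 ✗.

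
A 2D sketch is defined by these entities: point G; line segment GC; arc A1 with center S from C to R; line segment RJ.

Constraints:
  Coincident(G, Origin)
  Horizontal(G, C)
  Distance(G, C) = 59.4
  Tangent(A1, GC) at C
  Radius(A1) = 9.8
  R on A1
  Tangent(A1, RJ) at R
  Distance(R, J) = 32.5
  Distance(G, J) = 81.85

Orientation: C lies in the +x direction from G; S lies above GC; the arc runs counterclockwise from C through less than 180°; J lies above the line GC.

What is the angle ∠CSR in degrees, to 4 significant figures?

88.09°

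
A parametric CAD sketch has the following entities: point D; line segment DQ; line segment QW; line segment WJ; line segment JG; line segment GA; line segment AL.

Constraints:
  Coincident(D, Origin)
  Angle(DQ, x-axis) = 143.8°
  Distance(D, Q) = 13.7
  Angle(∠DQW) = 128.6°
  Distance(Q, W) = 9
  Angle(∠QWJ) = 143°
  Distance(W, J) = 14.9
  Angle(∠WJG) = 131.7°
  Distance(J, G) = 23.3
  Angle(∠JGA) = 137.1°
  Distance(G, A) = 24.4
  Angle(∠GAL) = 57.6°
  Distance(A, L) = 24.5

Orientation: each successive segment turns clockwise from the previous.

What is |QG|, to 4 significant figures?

39.45

D is at the origin; DQ runs at 143.8° with length 13.7, so Q = (-11.06, 8.091). ∠DQW = 128.6° gives QW at 92.40° from the x-axis; with |QW| = 9.0, W = (-11.43, 17.08). ∠QWJ = 143.0° gives WJ at 55.40° from the x-axis; with |WJ| = 14.9, J = (-2.971, 29.35). ∠WJG = 131.7° gives JG at 7.100° from the x-axis; with |JG| = 23.3, G = (20.15, 32.23). Then |QG| = |G − Q| = 39.45.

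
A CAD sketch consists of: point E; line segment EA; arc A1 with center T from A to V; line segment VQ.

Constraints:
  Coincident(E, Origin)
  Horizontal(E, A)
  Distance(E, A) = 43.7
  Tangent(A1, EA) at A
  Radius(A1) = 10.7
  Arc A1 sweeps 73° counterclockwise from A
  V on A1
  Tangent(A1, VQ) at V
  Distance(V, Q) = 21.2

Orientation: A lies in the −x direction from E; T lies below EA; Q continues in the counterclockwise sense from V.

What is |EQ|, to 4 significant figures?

66.27

E is at the origin; EA is horizontal with |EA| = 43.7 and A on the −x side, so A = (-43.70, 0.000). A1 meets EA tangentially, so TA is at right angles to EA, so T = A + (0, -10.7) = (-43.70, -10.70). On A1, A sits at bearing 90° from T; a 73° counterclockwise sweep puts V at bearing 163°, so V = T + 10.7·(cos 163°, sin 163°) = (-53.93, -7.572). Since A1 is tangent to VQ there, TV ⟂ VQ, so VQ runs along (−sin 163°, cos 163°); with |VQ| = 21.2, Q = (-60.13, -27.85). Then |EQ| = |Q − E| = 66.27.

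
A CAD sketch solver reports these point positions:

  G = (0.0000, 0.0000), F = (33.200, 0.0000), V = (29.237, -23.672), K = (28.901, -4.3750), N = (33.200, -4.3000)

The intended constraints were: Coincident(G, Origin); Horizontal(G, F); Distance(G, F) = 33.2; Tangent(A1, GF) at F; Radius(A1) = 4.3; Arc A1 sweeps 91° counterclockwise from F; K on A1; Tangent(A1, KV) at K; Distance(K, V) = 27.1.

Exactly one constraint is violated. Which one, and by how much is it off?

Distance(K, V) = 27.1 — off by 7.80.

G = (0.00, 0.00) ✓; G.y = 0.00, F.y = 0.00 ✓; |GF| = 33.20 ✓; ∠(NF, FG) = 90.00° ✓; |NF| = 4.300 ✓; bearing(N→K) − bearing(N→F) = 91.00° ✓; |NK| = 4.300 ✓; ∠(NK, KV) = 90.00° ✓; |KV| = 19.30 ✗.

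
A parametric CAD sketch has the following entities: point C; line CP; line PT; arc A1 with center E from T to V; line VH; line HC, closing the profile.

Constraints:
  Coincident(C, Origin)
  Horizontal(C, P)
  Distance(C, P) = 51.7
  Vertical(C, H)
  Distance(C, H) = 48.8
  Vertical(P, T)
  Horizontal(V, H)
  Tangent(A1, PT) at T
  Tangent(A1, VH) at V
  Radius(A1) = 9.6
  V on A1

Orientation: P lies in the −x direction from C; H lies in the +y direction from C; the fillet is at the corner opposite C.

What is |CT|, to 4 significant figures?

64.88

The virtual corner opposite C is at (-51.70, 48.80). Since A1 is tangent to PT there, ET ⟂ PT and since A1 is tangent to VH there, EV ⟂ VH, with radius 9.6, so the center E sits 9.6 in from both sides at E = (-42.10, 39.20). That places the tangent points at T = (-51.70, 39.20) on PT and V = (-42.10, 48.80) on VH. Then |CT| = |T − C| = 64.88.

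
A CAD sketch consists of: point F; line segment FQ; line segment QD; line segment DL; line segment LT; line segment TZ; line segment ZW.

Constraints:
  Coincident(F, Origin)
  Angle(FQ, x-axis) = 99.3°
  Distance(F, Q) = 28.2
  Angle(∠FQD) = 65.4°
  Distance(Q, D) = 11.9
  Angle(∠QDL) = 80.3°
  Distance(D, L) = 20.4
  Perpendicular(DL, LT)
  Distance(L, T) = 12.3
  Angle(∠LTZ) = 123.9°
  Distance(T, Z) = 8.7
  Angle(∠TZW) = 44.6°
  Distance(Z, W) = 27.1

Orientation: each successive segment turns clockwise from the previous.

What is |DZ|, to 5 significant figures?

21.631

DL ⟂ LT, so LT runs at 155.00°; with |LT| = 12.3, T = (-12.848, 11.399). ∠LTZ = 123.9° gives TZ at 98.900° from the x-axis; with |TZ| = 8.7, Z = (-14.194, 19.994). Then |DZ| = |Z − D| = 21.631.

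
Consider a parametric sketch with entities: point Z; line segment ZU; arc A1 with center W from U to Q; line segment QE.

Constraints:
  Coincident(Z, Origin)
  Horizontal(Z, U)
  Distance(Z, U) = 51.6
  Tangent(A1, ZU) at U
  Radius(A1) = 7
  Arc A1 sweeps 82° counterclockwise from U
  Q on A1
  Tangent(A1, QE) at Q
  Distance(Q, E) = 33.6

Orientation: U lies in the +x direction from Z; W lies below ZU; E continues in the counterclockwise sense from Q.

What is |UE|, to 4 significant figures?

40.98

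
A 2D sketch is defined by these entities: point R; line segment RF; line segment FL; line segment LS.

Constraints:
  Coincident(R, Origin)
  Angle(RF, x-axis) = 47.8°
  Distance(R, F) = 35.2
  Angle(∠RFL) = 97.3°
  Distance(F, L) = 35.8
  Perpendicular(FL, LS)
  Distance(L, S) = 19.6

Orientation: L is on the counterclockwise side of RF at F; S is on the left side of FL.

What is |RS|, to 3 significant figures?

43.1

∠RFL = 97.3°, so FL runs at 47.8° + (180° − 97.3°) = 130° from the x-axis; with |FL| = 35.8, L = F + 35.8·(cos 130°, sin 130°) = (0.394, 53.3). The perpendicularity gives LS at right angles to FL; with |LS| = 19.6 on the left of FL, S = L + 19.6·(-0.760, -0.649) = (-14.5, 40.6). Then |RS| = |S − R| = 43.1.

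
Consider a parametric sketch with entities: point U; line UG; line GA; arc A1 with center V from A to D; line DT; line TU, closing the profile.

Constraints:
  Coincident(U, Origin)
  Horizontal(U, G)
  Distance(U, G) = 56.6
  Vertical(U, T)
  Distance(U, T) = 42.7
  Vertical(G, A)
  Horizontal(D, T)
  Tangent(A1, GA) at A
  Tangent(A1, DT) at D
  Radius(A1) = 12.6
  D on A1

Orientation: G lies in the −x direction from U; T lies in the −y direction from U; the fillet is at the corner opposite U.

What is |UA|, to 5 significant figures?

64.106

U is at the origin; UG is horizontal with |UG| = 56.6 and G on the −x side, so G = (-56.600, 0.0000). UT is vertical with |UT| = 42.7 and T on the −y side, so T = (0.0000, -42.700). The virtual corner opposite U is at (-56.600, -42.700). A1 meets GA tangentially, so VA is at right angles to GA and A1 meets DT tangentially, so VD is at right angles to DT, with radius 12.6, so the center V sits 12.6 in from both sides at V = (-44.000, -30.100). That places the tangent points at A = (-56.600, -30.100) on GA and D = (-44.000, -42.700) on DT. Then |UA| = |A − U| = 64.106.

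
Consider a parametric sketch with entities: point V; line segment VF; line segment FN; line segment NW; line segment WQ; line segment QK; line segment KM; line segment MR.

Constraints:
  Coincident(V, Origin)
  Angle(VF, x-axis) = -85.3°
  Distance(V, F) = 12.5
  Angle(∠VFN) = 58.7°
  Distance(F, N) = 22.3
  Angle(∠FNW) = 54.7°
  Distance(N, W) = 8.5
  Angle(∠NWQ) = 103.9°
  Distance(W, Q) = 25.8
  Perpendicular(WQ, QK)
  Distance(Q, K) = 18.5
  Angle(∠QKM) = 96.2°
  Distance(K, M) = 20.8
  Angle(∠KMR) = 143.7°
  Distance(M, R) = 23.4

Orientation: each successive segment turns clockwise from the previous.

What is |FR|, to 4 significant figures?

34.99

∠QKM = 96.2° gives KM at 138.2° from the x-axis; with |KM| = 20.8, M = (-23.41, -16.16). ∠KMR = 143.7° gives MR at 101.9° from the x-axis; with |MR| = 23.4, R = (-28.23, 6.740). Then |FR| = |R − F| = 34.99.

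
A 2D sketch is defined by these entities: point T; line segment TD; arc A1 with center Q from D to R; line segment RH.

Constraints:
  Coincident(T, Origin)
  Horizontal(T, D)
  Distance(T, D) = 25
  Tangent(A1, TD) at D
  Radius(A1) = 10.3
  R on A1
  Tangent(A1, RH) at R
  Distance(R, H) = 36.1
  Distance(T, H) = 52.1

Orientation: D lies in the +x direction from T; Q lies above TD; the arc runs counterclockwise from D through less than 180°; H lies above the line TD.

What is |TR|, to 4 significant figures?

37.34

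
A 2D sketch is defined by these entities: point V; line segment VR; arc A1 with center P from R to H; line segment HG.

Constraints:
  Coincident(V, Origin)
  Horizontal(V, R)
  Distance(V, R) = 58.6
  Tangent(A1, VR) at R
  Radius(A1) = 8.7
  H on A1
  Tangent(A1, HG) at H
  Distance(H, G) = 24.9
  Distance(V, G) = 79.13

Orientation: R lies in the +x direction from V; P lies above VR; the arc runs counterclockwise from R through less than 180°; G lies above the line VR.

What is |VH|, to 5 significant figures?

67.393

V is at the origin; VR is horizontal with |VR| = 58.6 and R on the +x side, so R = (58.600, 0.0000). A1 meets VR tangentially, so PR is at right angles to VR, so P = R + (0, 8.7) = (58.600, 8.7000). Since PH ⟂ HG (tangency), |PG| = √(8.7² + 24.9²) = 26.376 regardless of where H sits on A1. So G lies on both circle(V, 79.13) and circle(P, 26.376); the above-VR intersection is G = (72.849, 30.896). H is the foot of the tangent from G: H = (67.062, 6.6779).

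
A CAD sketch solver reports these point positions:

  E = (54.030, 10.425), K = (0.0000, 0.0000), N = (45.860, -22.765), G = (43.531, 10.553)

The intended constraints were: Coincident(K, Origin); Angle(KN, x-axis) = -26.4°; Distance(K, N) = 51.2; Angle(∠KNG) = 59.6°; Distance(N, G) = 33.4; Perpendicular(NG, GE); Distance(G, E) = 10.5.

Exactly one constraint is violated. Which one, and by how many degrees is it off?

Perpendicular(NG, GE) — off by 4.70°.

K = (0.00, 0.00) ✓; KN at -26.40° ✓; |KN| = 51.20 ✓; ∠KNG = 59.60° ✓; |NG| = 33.40 ✓; ∠(NG, GE) = 94.70° ✗; |GE| = 10.50 ✓.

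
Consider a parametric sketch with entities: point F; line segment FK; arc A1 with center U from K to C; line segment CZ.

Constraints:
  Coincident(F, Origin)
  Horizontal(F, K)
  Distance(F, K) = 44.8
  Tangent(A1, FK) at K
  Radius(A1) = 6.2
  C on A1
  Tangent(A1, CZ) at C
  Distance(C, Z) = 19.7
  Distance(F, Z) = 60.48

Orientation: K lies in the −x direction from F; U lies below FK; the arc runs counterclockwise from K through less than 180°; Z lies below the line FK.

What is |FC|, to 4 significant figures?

51.03

Checks: F = (0.00, 0.00) ✓; |UC| = 6.200 ✓; ∠(UC, CZ) = 90.00° ✓; |CZ| = 19.70 ✓; |FZ| = 60.48 ✓.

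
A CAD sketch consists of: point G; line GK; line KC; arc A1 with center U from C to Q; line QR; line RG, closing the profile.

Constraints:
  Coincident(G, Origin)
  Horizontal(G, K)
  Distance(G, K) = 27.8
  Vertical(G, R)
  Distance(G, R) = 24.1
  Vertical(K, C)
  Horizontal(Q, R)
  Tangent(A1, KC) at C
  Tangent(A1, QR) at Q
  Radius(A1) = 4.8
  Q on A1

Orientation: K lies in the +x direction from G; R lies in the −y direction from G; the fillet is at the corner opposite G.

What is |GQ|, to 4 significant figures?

33.31

G is at the origin; GK is horizontal with |GK| = 27.8 and K on the +x side, so K = (27.80, 0.000). G and R share the same x with |GR| = 24.1 and R on the −y side, so R = (0.000, -24.10). The virtual corner opposite G is at (27.80, -24.10). A1 meets KC tangentially, so UC is at right angles to KC and since A1 is tangent to QR there, UQ ⟂ QR, with radius 4.8, so the center U sits 4.8 in from both sides at U = (23.00, -19.30). That places the tangent points at C = (27.80, -19.30) on KC and Q = (23.00, -24.10) on QR. Then |GQ| = |Q − G| = 33.31.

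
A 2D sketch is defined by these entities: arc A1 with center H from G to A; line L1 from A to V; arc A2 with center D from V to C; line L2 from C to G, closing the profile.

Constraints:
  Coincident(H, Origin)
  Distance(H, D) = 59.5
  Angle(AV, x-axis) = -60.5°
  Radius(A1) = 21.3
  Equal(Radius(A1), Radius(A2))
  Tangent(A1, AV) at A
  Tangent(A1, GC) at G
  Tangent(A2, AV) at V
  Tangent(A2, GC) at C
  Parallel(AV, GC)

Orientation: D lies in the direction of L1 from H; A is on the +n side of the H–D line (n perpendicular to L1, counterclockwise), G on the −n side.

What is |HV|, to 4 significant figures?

63.20

The slot axis is L1's direction at -60.5°, so u = (cos -60.5°, sin -60.5°) = (0.4924, -0.8704) and n = (−sin -60.5°, cos -60.5°) = (0.8704, 0.4924). H is at the origin and D lies 59.5 along u from H, so D = 59.5·u = (29.30, -51.79). Tangency of A1 to both parallel lines with radius 21.3 puts A and G at H ± 21.3·n: A = (18.54, 10.49), G = (-18.54, -10.49). Equal radii place V and C the same way about D: V = D + 21.3·n = (47.84, -41.30), C = D − 21.3·n = (10.76, -62.27). Then |HV| = |V − H| = 63.20.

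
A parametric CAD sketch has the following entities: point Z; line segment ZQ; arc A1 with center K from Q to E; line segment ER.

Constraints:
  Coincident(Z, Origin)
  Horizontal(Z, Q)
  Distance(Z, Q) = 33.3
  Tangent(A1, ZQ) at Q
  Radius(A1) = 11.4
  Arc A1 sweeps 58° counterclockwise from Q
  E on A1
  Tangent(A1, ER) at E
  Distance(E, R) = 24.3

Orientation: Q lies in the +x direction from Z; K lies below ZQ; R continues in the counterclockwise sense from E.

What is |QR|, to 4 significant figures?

34.39

On A1, Q sits at bearing 90° from K; a 58° counterclockwise sweep puts E at bearing 148°, so E = K + 11.4·(cos 148°, sin 148°) = (23.63, -5.359). The tangent condition forces KE to be normal to ER, so ER runs along (−sin 148°, cos 148°); with |ER| = 24.3, R = (10.76, -25.97). Then |QR| = |R − Q| = 34.39.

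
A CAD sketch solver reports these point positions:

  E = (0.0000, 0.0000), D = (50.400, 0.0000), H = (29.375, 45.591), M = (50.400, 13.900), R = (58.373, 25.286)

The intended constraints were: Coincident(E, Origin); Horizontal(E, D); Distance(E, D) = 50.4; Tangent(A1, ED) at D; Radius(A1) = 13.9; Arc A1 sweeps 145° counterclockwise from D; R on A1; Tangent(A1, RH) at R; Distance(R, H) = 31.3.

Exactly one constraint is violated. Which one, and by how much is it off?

Distance(R, H) = 31.3 — off by 4.10.

E = (0.00, 0.00) ✓; E.y = 0.00, D.y = 0.00 ✓; |ED| = 50.40 ✓; ∠(MD, DE) = 90.00° ✓; |MD| = 13.90 ✓; bearing(M→R) − bearing(M→D) = 145.0° ✓; |MR| = 13.90 ✓; ∠(MR, RH) = 90.00° ✓; |RH| = 35.40 ✗.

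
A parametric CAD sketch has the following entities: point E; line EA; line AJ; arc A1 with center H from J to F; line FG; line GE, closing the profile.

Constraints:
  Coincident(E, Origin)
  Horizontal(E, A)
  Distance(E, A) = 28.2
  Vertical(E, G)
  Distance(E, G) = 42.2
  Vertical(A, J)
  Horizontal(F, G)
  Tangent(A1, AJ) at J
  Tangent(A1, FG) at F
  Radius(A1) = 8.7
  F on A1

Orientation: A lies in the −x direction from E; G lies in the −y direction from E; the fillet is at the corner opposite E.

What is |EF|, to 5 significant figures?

46.488

E is at the origin; E and A share the same y with |EA| = 28.2 and A on the −x side, so A = (-28.200, 0.0000). E and G share the same x with |EG| = 42.2 and G on the −y side, so G = (0.0000, -42.200). The virtual corner opposite E is at (-28.200, -42.200). Tangency of A1 to AJ means the radius HJ is perpendicular to AJ and tangency of A1 to FG means the radius HF is perpendicular to FG, with radius 8.7, so the center H sits 8.7 in from both sides at H = (-19.500, -33.500). That places the tangent points at J = (-28.200, -33.500) on AJ and F = (-19.500, -42.200) on FG. Then |EF| = |F − E| = 46.488.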